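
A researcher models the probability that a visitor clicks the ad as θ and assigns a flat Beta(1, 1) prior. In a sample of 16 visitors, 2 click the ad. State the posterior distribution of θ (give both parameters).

Posterior: Beta(3, 15)

Observing 2 successes and 14 failures updates Beta(1, 1) by adding the success and failure counts to the two shape parameters: α = 1+2 = 3, β = 1+14 = 15.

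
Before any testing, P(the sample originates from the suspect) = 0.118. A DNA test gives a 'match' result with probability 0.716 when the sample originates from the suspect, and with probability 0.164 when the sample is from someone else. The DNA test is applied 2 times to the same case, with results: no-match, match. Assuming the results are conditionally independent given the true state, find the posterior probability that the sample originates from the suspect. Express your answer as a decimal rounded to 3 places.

Posterior P(H) ≈ 0.166

With H the event that the sample originates from the suspect, the joint likelihood of the observed sequence is P(data|H) = 0.284·0.716 = 0.20334 and P(data|¬H) = 0.836·0.164 = 0.13710.
Bayes: P(H|data) = 0.118·0.20334 / (0.118·0.20334 + 0.882·0.13710) = 0.023995/0.14492 = 0.1656.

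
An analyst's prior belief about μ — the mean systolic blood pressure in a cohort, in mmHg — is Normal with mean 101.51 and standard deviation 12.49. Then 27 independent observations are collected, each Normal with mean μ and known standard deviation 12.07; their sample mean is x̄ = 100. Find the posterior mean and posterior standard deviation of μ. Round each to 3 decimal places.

Posterior mean ≈ 100.050; posterior SD ≈ 2.284

With known σ, the Normal prior is conjugate. Weight on the data is w = (n/σ²)/(n/σ² + 1/τ₀²) = 0.185331/(0.185331+0.00641025) = 0.96657.
Posterior mean = w·x̄ + (1−w)·μ₀ = 0.96657·100 + 0.033432·101.51 = 100.050. Posterior variance = 1/(0.185331+0.00641025) = 5.21535, so SD = 2.284.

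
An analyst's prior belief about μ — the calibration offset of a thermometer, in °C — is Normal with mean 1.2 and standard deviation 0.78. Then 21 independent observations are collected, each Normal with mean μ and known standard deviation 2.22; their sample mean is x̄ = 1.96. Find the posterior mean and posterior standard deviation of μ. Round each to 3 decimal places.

Posterior mean ≈ 1.748; posterior SD ≈ 0.412

With known σ, the Normal prior is conjugate. Weight on the data is w = (n/σ²)/(n/σ² + 1/τ₀²) = 4.26102/(4.26102+1.64366) = 0.72163.
Posterior mean = w·x̄ + (1−w)·μ₀ = 0.72163·1.96 + 0.27837·1.2 = 1.748. Posterior variance = 1/(4.26102+1.64366) = 0.169357, so SD = 0.412.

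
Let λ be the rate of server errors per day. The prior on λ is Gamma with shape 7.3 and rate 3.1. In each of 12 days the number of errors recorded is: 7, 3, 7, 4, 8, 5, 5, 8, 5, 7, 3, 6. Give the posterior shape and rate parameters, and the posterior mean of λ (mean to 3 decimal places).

The Poisson likelihood adds the total count to the shape and the number of exposure periods to the rate. Here ∑xᵢ = 68 and n = 12, so shape 7.3→75.3 and rate 3.1→15.1.
E[λ | data] = 75.3/15.1 = 4.987.

Posterior: Gamma(shape=75.3, rate=15.1); mean ≈ 4.987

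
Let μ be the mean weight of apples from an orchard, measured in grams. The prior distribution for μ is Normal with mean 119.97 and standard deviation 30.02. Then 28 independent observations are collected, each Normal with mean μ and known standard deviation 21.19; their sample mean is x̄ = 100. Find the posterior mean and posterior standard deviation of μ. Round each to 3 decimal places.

Posterior mean ≈ 100.349; posterior SD ≈ 3.969

Prior precision 1/τ₀² = 1/30.02² = 0.00110963; data precision n/σ² = 28/21.19² = 0.0623586.
Posterior precision = 0.00110963 + 0.0623586 = 0.0634682, giving posterior SD = 1/√0.0634682 = 3.969.
Posterior mean = (0.00110963·119.97 + 0.0623586·100) / 0.0634682 = 100.349.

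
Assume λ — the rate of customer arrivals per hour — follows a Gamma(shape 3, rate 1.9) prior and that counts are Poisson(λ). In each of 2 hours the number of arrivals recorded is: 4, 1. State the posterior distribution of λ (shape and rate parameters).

Total count ∑xᵢ = 5 over n = 2 hours.
Gamma is conjugate to the Poisson likelihood: posterior is Gamma(shape = 3+5 = 8, rate = 1.9+2 = 3.9).

Posterior: Gamma(shape=8, rate=3.9)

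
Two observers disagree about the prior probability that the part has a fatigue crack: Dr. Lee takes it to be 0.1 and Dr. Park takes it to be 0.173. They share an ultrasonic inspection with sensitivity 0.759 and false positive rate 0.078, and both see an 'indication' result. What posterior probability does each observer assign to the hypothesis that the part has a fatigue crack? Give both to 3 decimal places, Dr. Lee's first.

Dr. Lee: 0.520; Dr. Park: 0.671

P('+'|H) = 0.759, P('+'|¬H) = 0.078.
Dr. Lee: numerator 0.759·0.1 = 0.075900; evidence = 0.075900+0.078·0.9 = 0.14610; posterior = 0.520.
Dr. Park: numerator 0.759·0.173 = 0.13131; evidence = 0.13131+0.078·0.827 = 0.19581; posterior = 0.671.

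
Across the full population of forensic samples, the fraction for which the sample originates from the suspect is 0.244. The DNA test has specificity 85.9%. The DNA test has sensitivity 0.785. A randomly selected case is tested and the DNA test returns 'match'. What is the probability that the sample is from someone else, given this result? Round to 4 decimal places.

Write H for 'the sample originates from the suspect'. Prior odds H:¬H = 0.244/0.756 = 0.32275. For the 'match' outcome, the likelihood ratio is 0.785/0.141 = 5.5674.
Posterior odds = 0.32275 × 5.5674 = 1.7969, so P(H|E) = 1.7969/(1+1.7969) = 0.6425. Then P(¬H|E) = 1 − 0.6425 = 0.3575.

P(¬H | E) ≈ 0.3575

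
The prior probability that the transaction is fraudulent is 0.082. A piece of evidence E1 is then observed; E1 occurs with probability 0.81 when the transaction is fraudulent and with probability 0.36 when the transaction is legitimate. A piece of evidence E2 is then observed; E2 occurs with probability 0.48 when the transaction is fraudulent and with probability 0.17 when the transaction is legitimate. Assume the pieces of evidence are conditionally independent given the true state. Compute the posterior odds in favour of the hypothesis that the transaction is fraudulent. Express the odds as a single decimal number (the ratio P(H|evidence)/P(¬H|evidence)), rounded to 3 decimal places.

Prior odds = 0.082/(1−0.082) = 0.089325.
Likelihood ratio for E1 = 0.81/0.36 = 2.2500.
Likelihood ratio for E2 = 0.48/0.17 = 2.8235.
Posterior odds = prior odds × LR₁ × LR₂ = 0.56747.

Posterior odds ≈ 0.567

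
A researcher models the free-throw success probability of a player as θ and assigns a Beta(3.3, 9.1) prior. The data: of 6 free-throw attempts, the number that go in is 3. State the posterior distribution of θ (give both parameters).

Observing 3 successes and 3 failures updates Beta(3.3, 9.1) by adding the success and failure counts to the two shape parameters: α = 3.3+3 = 6.3, β = 9.1+3 = 12.1.

Posterior: Beta(6.3, 12.1)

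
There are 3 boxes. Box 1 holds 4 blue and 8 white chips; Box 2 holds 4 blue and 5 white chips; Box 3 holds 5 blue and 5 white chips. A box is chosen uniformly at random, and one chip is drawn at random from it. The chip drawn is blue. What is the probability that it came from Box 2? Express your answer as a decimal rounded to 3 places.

Tabulate prior·likelihood by source: [1] prior 0.333333, lik 0.3333, product 0.1111; [2] prior 0.333333, lik 0.4444, product 0.1481; [3] prior 0.333333, lik 0.5, product 0.1667.
Normalizing constant = 0.42593; the posterior for Box 2 is its product over the sum, 0.1481/0.42593 = 0.348.

Posterior probability ≈ 0.348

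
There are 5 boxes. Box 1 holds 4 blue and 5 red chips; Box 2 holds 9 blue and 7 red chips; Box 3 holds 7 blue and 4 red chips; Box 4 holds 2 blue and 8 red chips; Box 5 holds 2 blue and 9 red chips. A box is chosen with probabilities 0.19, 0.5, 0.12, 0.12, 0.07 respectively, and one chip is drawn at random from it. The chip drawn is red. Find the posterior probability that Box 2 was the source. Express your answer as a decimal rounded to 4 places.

P(red|Box 1) = 0.5556; P(red|Box 2) = 0.4375; P(red|Box 3) = 0.3636; P(red|Box 4) = 0.8; P(red|Box 5) = 0.8182.
Prior × likelihood for each source: 0.19·0.5556=0.1056, 0.5·0.4375=0.2188, 0.12·0.3636=0.04364, 0.12·0.8=0.09600, 0.07·0.8182=0.05727. Summing gives P(red) = 0.52121.
P(Box 2 | red) = 0.2188 / 0.52121 = 0.4197.

Posterior probability ≈ 0.4197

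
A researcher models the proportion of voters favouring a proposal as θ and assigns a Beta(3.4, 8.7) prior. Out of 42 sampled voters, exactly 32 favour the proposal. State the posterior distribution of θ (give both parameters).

The binomial likelihood is conjugate to the Beta prior: with 32 successes and 10 failures, the posterior is Beta(3.4+32, 8.7+10) = Beta(35.4, 18.7).

Posterior: Beta(35.4, 18.7)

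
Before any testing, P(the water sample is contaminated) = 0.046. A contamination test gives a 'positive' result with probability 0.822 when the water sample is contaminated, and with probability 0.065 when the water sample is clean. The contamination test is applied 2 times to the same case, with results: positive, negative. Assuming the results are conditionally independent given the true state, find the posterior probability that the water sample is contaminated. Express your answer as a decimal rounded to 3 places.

With H the event that the water sample is contaminated, the joint likelihood of the observed sequence is P(data|H) = 0.822·0.178 = 0.14632 and P(data|¬H) = 0.065·0.935 = 0.060775.
Bayes: P(H|data) = 0.046·0.14632 / (0.046·0.14632 + 0.954·0.060775) = 0.0067305/0.064710 = 0.1040.

Posterior P(H) ≈ 0.104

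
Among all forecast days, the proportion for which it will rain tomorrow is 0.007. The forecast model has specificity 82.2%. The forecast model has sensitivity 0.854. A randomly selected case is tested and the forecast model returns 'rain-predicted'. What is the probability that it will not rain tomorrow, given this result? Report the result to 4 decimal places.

P(¬H | E) ≈ 0.9673

Write H for 'it will rain tomorrow'. Prior odds H:¬H = 0.007/0.993 = 0.0070493. For the 'rain-predicted' outcome, the likelihood ratio is 0.854/0.178 = 4.7978.
Posterior odds = 0.0070493 × 4.7978 = 0.033821, so P(H|E) = 0.033821/(1+0.033821) = 0.0327. Then P(¬H|E) = 1 − 0.0327 = 0.9673.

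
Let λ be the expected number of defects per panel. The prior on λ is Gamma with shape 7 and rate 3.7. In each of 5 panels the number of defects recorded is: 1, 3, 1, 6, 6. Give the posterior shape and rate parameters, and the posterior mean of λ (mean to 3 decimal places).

Total count ∑xᵢ = 17 over n = 5 panels.
Gamma is conjugate to the Poisson likelihood: posterior is Gamma(shape = 7+17 = 24, rate = 3.7+5 = 8.7).
Posterior mean = shape/rate = 24/8.7 = 2.759.

Posterior: Gamma(shape=24, rate=8.7); mean ≈ 2.759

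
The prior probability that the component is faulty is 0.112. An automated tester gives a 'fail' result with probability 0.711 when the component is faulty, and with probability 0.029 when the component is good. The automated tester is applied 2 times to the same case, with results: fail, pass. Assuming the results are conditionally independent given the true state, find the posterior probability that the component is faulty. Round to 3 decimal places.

With H the event that the component is faulty, the joint likelihood of the observed sequence is P(data|H) = 0.711·0.289 = 0.20548 and P(data|¬H) = 0.029·0.971 = 0.028159.
Bayes: P(H|data) = 0.112·0.20548 / (0.112·0.20548 + 0.888·0.028159) = 0.023014/0.048019 = 0.4793.

Posterior P(H) ≈ 0.479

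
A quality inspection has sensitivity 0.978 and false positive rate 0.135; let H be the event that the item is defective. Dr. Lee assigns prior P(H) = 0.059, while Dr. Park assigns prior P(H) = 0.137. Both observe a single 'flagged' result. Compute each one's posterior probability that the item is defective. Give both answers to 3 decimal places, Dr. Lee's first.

Dr. Lee: 0.312; Dr. Park: 0.535

The likelihood ratio for a 'flagged' result is 0.978/0.135 = 7.2444.
Dr. Lee: prior odds 0.059/0.941 = 0.062699; posterior odds 0.45422; posterior probability 0.312.
Dr. Park: prior odds 0.137/0.863 = 0.15875; posterior odds 1.1500; posterior probability 0.535.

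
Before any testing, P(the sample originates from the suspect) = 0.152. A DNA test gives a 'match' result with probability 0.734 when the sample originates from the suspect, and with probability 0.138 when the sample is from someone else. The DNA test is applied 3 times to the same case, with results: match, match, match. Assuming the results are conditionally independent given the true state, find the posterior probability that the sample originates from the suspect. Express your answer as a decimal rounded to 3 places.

With H the event that the sample originates from the suspect, the joint likelihood of the observed sequence is P(data|H) = 0.734·0.734·0.734 = 0.39545 and P(data|¬H) = 0.138·0.138·0.138 = 0.0026281.
Bayes: P(H|data) = 0.152·0.39545 / (0.152·0.39545 + 0.848·0.0026281) = 0.060108/0.062337 = 0.9642.

Posterior P(H) ≈ 0.964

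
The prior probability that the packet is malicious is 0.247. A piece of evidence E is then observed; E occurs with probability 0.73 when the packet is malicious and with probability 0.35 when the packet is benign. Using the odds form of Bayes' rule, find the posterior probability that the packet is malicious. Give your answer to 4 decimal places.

Posterior probability ≈ 0.4062

Prior odds = 0.247/(1−0.247) = 0.32802.
Likelihood ratio for E = 0.73/0.35 = 2.0857.
Posterior odds = prior odds × LR = 0.68416.
Posterior probability = odds/(1+odds) = 0.68416/1.6842 = 0.4062.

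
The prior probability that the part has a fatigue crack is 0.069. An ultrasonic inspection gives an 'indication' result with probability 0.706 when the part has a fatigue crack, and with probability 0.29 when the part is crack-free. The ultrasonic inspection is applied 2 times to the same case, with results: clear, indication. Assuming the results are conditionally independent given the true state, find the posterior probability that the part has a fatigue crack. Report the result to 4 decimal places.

Posterior P(H) ≈ 0.0695

With H the event that the part has a fatigue crack, the joint likelihood of the observed sequence is P(data|H) = 0.294·0.706 = 0.20756 and P(data|¬H) = 0.71·0.29 = 0.20590.
Bayes: P(H|data) = 0.069·0.20756 / (0.069·0.20756 + 0.931·0.20590) = 0.014322/0.20601 = 0.0695.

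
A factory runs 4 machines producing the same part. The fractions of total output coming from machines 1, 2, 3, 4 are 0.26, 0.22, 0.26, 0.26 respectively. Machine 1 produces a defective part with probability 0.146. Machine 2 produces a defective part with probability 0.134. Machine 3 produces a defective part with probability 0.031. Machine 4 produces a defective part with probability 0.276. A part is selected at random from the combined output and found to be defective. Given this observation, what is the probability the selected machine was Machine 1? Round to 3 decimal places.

Posterior probability ≈ 0.258

Tabulate prior·likelihood by source: [1] prior 0.26, lik 0.146, product 0.03796; [2] prior 0.22, lik 0.134, product 0.02948; [3] prior 0.26, lik 0.031, product 0.008060; [4] prior 0.26, lik 0.276, product 0.07176.
Normalizing constant = 0.14726; the posterior for Machine 1 is its product over the sum, 0.03796/0.14726 = 0.258.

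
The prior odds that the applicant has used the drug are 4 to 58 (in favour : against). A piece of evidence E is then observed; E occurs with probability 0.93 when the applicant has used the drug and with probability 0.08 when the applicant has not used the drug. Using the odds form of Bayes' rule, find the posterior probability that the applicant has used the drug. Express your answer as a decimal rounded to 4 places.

Posterior probability ≈ 0.4450

Prior odds = 4/58 = 0.068966. In log-odds, ln(0.068966) = -2.6741.
Add log likelihood ratio: ln(11.625) = 2.4532.
Posterior log-odds = -0.22099, so posterior odds = exp(-0.22099) = 0.80172. Converting, P(H|E) = 0.80172/1.8017 = 0.4450.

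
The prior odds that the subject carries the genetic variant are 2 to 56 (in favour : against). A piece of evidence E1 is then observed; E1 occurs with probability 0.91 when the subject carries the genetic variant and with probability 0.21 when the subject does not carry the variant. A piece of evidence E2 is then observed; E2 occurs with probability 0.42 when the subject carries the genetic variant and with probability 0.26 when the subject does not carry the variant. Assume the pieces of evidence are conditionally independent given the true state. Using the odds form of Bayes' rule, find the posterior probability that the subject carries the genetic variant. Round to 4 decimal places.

Prior odds = 2/56 = 0.035714. In log-odds, ln(0.035714) = -3.3322.
Add log likelihood ratios: ln(4.3333) + ln(1.6154) = 1.9459.
Posterior log-odds = -1.3863, so posterior odds = exp(-1.3863) = 0.25000. Converting, P(H|E) = 0.25000/1.2500 = 0.2000.

Posterior probability ≈ 0.2000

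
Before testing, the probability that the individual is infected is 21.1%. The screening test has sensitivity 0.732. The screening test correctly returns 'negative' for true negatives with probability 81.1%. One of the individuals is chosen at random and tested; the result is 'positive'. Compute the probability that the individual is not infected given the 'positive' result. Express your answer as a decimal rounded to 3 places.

Write H for 'the individual is infected'. Prior odds H:¬H = 0.211/0.789 = 0.26743. For the 'positive' outcome, the likelihood ratio is 0.732/0.189 = 3.8730.
Posterior odds = 0.26743 × 3.8730 = 1.0357, so P(H|E) = 1.0357/(1+1.0357) = 0.509. Then P(¬H|E) = 1 − 0.509 = 0.491.

P(¬H | E) ≈ 0.491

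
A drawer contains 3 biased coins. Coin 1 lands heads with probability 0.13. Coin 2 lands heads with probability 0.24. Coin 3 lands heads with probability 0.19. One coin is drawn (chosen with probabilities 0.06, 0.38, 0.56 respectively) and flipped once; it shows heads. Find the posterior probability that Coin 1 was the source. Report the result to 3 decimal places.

Posterior probability ≈ 0.038

P(heads|C1) = 0.13; P(heads|C2) = 0.24; P(heads|C3) = 0.19.
Prior × likelihood for each source: 0.06·0.13=0.007800, 0.38·0.24=0.09120, 0.56·0.19=0.1064. Summing gives P(heads) = 0.20540.
P(Coin 1 | heads) = 0.007800 / 0.20540 = 0.038.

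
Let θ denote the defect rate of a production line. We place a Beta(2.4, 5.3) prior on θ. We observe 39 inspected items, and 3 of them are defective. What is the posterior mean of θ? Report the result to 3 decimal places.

The binomial likelihood is conjugate to the Beta prior: with 3 successes and 36 failures, the posterior is Beta(2.4+3, 5.3+36) = Beta(5.4, 41.3).
Posterior mean = α/(α+β) = 5.4/46.7 = 0.116.

Posterior mean ≈ 0.116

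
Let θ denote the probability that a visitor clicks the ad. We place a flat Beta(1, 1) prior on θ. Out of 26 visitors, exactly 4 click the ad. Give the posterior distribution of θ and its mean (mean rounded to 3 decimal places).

Observing 4 successes and 22 failures updates Beta(1, 1) by adding the success and failure counts to the two shape parameters: α = 1+4 = 5, β = 1+22 = 23.
Posterior mean = α/(α+β) = 5/28 = 0.179.

Posterior: Beta(5, 23); mean ≈ 0.179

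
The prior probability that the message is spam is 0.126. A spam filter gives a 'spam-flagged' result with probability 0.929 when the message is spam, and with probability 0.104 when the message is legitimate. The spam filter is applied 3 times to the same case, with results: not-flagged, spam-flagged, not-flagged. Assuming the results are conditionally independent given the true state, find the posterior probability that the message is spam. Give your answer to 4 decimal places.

Let H be the event that the message is spam; start with P(H) = 0.126. P('spam-flagged'|H) = 0.929, P('spam-flagged'|¬H) = 0.104.
Update on result 1 ('not-flagged'): P(H) ← 0.071·0.1260 / (0.071·0.1260 + 0.896·0.8740) = 0.0089460/0.79205 = 0.0113.
Update on result 2 ('spam-flagged'): P(H) ← 0.929·0.0113 / (0.929·0.0113 + 0.104·0.9887) = 0.010493/0.11332 = 0.0926.
Update on result 3 ('not-flagged'): P(H) ← 0.071·0.0926 / (0.071·0.0926 + 0.896·0.9074) = 0.0065743/0.81961 = 0.0080.

Posterior P(H) ≈ 0.0080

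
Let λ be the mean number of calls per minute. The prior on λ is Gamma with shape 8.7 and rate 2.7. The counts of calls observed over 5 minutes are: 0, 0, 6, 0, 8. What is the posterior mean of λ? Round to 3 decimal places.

Posterior mean ≈ 2.948

The Poisson likelihood adds the total count to the shape and the number of exposure periods to the rate. Here ∑xᵢ = 14 and n = 5, so shape 8.7→22.7 and rate 2.7→7.7.
E[λ | data] = 22.7/7.7 = 2.948.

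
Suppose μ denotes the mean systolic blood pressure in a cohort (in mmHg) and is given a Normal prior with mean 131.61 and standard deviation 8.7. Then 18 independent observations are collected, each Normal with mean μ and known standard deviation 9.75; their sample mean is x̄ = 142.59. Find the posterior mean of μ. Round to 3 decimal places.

Prior precision 1/τ₀² = 1/8.7² = 0.0132118; data precision n/σ² = 18/9.75² = 0.189349.
Posterior precision = 0.0132118 + 0.189349 = 0.202561.
Posterior mean = (0.0132118·131.61 + 0.189349·142.59) / 0.202561 = 141.874.

Posterior mean ≈ 141.874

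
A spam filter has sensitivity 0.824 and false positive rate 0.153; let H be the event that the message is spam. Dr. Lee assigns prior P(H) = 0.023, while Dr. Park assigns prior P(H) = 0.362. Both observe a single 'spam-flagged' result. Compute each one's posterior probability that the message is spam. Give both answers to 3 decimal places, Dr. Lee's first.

The likelihood ratio for a 'spam-flagged' result is 0.824/0.153 = 5.3856.
Dr. Lee: prior odds 0.023/0.977 = 0.023541; posterior odds 0.12679; posterior probability 0.113.
Dr. Park: prior odds 0.362/0.638 = 0.56740; posterior odds 3.0558; posterior probability 0.753.

Dr. Lee: 0.113; Dr. Park: 0.753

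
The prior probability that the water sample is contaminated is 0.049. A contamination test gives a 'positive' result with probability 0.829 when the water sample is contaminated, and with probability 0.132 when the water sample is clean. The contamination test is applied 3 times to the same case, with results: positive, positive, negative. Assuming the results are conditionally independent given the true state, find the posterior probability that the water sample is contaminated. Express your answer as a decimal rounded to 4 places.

With H the event that the water sample is contaminated, the joint likelihood of the observed sequence is P(data|H) = 0.829·0.829·0.171 = 0.11752 and P(data|¬H) = 0.132·0.132·0.868 = 0.015124.
Bayes: P(H|data) = 0.049·0.11752 / (0.049·0.11752 + 0.951·0.015124) = 0.0057584/0.020141 = 0.2859.

Posterior P(H) ≈ 0.2859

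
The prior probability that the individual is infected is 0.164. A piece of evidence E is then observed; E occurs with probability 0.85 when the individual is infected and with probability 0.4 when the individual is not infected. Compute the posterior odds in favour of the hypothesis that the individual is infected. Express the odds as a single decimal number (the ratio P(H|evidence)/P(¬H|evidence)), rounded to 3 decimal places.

Prior odds = 0.164/(1−0.164) = 0.19617.
Likelihood ratio for E = 0.85/0.4 = 2.1250.
Posterior odds = prior odds × LR = 0.41687.

Posterior odds ≈ 0.417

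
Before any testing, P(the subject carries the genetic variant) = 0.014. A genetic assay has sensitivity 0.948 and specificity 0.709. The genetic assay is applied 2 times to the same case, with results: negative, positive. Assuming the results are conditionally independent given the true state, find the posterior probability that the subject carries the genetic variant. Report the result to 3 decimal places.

Posterior P(H) ≈ 0.003

With H the event that the subject carries the genetic variant, the joint likelihood of the observed sequence is P(data|H) = 0.052·0.948 = 0.049296 and P(data|¬H) = 0.709·0.291 = 0.20632.
Bayes: P(H|data) = 0.014·0.049296 / (0.014·0.049296 + 0.986·0.20632) = 0.00069014/0.20412 = 0.0034.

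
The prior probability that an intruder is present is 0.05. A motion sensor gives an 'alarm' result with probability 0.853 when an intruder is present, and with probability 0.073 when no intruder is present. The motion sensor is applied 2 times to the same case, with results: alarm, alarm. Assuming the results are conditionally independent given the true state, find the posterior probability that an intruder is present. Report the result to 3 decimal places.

Posterior P(H) ≈ 0.878

Let H be the event that an intruder is present; start with P(H) = 0.05. P('alarm'|H) = 0.853, P('alarm'|¬H) = 0.073.
Update on result 1 ('alarm'): P(H) ← 0.853·0.0500 / (0.853·0.0500 + 0.073·0.9500) = 0.042650/0.11200 = 0.3808.
Update on result 2 ('alarm'): P(H) ← 0.853·0.3808 / (0.853·0.3808 + 0.073·0.6192) = 0.32483/0.37003 = 0.8778.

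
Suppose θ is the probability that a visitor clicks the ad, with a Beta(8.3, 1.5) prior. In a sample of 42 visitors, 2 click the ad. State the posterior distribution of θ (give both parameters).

Observing 2 successes and 40 failures updates Beta(8.3, 1.5) by adding the success and failure counts to the two shape parameters: α = 8.3+2 = 10.3, β = 1.5+40 = 41.5.

Posterior: Beta(10.3, 41.5)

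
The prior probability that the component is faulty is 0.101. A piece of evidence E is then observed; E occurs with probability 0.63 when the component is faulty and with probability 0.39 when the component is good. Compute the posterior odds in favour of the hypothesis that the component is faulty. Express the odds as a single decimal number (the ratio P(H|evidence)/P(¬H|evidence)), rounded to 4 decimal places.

Prior odds = 0.101/(1−0.101) = 0.11235. In log-odds, ln(0.11235) = -2.1862.
Add log likelihood ratio: ln(1.6154) = 0.47957.
Posterior log-odds = -1.7066, so posterior odds = exp(-1.7066) = 0.18148.

Posterior odds ≈ 0.1815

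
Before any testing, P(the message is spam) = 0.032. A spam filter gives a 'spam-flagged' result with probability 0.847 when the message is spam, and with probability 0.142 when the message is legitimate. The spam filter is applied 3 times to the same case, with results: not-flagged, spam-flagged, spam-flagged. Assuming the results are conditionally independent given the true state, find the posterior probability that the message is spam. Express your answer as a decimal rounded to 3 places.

Let H be the event that the message is spam; start with P(H) = 0.032. P('spam-flagged'|H) = 0.847, P('spam-flagged'|¬H) = 0.142.
Update on result 1 ('not-flagged'): P(H) ← 0.153·0.0320 / (0.153·0.0320 + 0.858·0.9680) = 0.0048960/0.83544 = 0.0059.
Update on result 2 ('spam-flagged'): P(H) ← 0.847·0.0059 / (0.847·0.0059 + 0.142·0.9941) = 0.0049637/0.14613 = 0.0340.
Update on result 3 ('spam-flagged'): P(H) ← 0.847·0.0340 / (0.847·0.0340 + 0.142·0.9660) = 0.028771/0.16595 = 0.1734.

Posterior P(H) ≈ 0.173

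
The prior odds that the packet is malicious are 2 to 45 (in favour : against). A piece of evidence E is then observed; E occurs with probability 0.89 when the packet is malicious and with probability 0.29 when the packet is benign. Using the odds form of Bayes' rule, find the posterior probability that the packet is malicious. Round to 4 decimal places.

Prior odds = 2/45 = 0.044444. In log-odds, ln(0.044444) = -3.1135.
Add log likelihood ratio: ln(3.0690) = 1.1213.
Posterior log-odds = -1.9922, so posterior odds = exp(-1.9922) = 0.13640. Converting, P(H|E) = 0.13640/1.1364 = 0.1200.

Posterior probability ≈ 0.1200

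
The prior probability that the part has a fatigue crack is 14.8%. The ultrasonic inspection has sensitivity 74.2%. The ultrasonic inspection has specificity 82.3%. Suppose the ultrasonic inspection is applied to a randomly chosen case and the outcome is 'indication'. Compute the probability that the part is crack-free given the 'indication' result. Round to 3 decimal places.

Write H for 'the part has a fatigue crack'. Prior odds H:¬H = 0.148/0.852 = 0.17371. For the 'indication' outcome, the likelihood ratio is 0.742/0.177 = 4.1921.
Posterior odds = 0.17371 × 4.1921 = 0.72820, so P(H|E) = 0.72820/(1+0.72820) = 0.421. Then P(¬H|E) = 1 − 0.421 = 0.579.

P(¬H | E) ≈ 0.579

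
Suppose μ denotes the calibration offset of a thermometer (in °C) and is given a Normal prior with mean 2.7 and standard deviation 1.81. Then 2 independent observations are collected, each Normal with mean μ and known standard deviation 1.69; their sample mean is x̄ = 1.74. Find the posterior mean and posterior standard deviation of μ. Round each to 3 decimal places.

Prior precision 1/τ₀² = 1/1.81² = 0.305241; data precision n/σ² = 2/1.69² = 0.700256.
Posterior precision = 0.305241 + 0.700256 = 1.00550, giving posterior SD = 1/√1.00550 = 0.997.
Posterior mean = (0.305241·2.7 + 0.700256·1.74) / 1.00550 = 2.031.

Posterior mean ≈ 2.031; posterior SD ≈ 0.997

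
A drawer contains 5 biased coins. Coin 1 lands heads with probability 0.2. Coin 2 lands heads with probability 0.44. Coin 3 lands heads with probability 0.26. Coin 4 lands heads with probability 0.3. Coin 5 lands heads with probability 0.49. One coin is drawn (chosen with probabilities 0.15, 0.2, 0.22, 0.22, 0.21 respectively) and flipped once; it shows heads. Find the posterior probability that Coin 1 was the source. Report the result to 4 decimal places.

Tabulate prior·likelihood by source: [1] prior 0.15, lik 0.2, product 0.03000; [2] prior 0.2, lik 0.44, product 0.08800; [3] prior 0.22, lik 0.26, product 0.05720; [4] prior 0.22, lik 0.3, product 0.06600; [5] prior 0.21, lik 0.49, product 0.1029.
Normalizing constant = 0.34410; the posterior for Coin 1 is its product over the sum, 0.03000/0.34410 = 0.0872.

Posterior probability ≈ 0.0872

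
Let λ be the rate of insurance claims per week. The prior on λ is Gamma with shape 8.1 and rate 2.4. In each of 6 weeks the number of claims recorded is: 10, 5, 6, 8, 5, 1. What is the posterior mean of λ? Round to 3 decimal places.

Posterior mean ≈ 5.131

Total count ∑xᵢ = 35 over n = 6 weeks.
Gamma is conjugate to the Poisson likelihood: posterior is Gamma(shape = 8.1+35 = 43.1, rate = 2.4+6 = 8.4).
Posterior mean = shape/rate = 43.1/8.4 = 5.131.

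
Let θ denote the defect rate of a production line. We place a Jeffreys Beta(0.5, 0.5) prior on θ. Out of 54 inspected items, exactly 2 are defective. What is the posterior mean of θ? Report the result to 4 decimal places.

Observing 2 successes and 52 failures updates Beta(0.5, 0.5) by adding the success and failure counts to the two shape parameters: α = 0.5+2 = 2.5, β = 0.5+52 = 52.5.
E[θ | data] = 2.5/(2.5+52.5) = 0.0455.

Posterior mean ≈ 0.0455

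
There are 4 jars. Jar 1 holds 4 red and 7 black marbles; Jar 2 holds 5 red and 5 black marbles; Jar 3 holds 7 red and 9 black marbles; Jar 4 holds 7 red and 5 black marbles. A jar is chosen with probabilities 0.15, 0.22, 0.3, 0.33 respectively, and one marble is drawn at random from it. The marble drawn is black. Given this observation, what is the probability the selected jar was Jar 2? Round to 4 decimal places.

Posterior probability ≈ 0.2150

Tabulate prior·likelihood by source: [1] prior 0.15, lik 0.6364, product 0.09545; [2] prior 0.22, lik 0.5, product 0.1100; [3] prior 0.3, lik 0.5625, product 0.1687; [4] prior 0.33, lik 0.4167, product 0.1375.
Normalizing constant = 0.51170; the posterior for Jar 2 is its product over the sum, 0.1100/0.51170 = 0.2150.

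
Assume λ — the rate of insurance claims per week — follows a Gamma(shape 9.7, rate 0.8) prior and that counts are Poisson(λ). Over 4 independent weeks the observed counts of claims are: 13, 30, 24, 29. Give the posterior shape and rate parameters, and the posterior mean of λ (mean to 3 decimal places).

Posterior: Gamma(shape=105.7, rate=4.8); mean ≈ 22.021

Total count ∑xᵢ = 96 over n = 4 weeks.
Gamma is conjugate to the Poisson likelihood: posterior is Gamma(shape = 9.7+96 = 105.7, rate = 0.8+4 = 4.8).
E[λ | data] = 105.7/4.8 = 22.021.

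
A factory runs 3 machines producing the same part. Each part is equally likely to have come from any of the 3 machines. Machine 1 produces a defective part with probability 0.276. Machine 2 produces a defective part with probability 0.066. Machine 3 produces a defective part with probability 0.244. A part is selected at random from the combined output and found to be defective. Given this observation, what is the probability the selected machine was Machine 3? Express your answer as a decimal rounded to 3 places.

P(defective|M1) = 0.276; P(defective|M2) = 0.066; P(defective|M3) = 0.244.
Prior × likelihood for each source: 0.333333·0.276=0.09200, 0.333333·0.066=0.02200, 0.333333·0.244=0.08133. Summing gives P(defective) = 0.19533.
P(Machine 3 | defective) = 0.08133 / 0.19533 = 0.416.

Posterior probability ≈ 0.416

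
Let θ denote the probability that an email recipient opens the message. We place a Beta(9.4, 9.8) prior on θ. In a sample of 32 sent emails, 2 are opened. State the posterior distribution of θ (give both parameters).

Posterior: Beta(11.4, 39.8)

The binomial likelihood is conjugate to the Beta prior: with 2 successes and 30 failures, the posterior is Beta(9.4+2, 9.8+30) = Beta(11.4, 39.8).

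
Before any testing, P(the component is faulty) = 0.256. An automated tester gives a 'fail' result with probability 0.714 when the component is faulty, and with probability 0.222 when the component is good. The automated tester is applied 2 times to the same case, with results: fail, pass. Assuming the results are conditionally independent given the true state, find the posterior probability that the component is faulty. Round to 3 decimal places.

Posterior P(H) ≈ 0.289

With H the event that the component is faulty, the joint likelihood of the observed sequence is P(data|H) = 0.714·0.286 = 0.20420 and P(data|¬H) = 0.222·0.778 = 0.17272.
Bayes: P(H|data) = 0.256·0.20420 / (0.256·0.20420 + 0.744·0.17272) = 0.052276/0.18078 = 0.2892.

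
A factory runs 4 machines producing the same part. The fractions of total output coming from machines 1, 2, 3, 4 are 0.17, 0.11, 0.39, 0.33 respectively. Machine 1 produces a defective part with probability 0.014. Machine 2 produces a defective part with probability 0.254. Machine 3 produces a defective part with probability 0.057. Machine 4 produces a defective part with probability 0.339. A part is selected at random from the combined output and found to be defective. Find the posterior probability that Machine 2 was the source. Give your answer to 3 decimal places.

Posterior probability ≈ 0.170

Tabulate prior·likelihood by source: [1] prior 0.17, lik 0.014, product 0.002380; [2] prior 0.11, lik 0.254, product 0.02794; [3] prior 0.39, lik 0.057, product 0.02223; [4] prior 0.33, lik 0.339, product 0.1119.
Normalizing constant = 0.16442; the posterior for Machine 2 is its product over the sum, 0.02794/0.16442 = 0.170.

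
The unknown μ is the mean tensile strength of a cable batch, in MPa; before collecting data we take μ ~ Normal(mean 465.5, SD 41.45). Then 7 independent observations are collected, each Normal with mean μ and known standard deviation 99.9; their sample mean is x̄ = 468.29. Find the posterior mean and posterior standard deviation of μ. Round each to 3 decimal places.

With known σ, the Normal prior is conjugate. Weight on the data is w = (n/σ²)/(n/σ² + 1/τ₀²) = 0.00070140/(0.00070140+0.00058204) = 0.54650.
Posterior mean = w·x̄ + (1−w)·μ₀ = 0.54650·468.29 + 0.45350·465.5 = 467.025. Posterior variance = 1/(0.00070140+0.00058204) = 779.156, so SD = 27.913.

Posterior mean ≈ 467.025; posterior SD ≈ 27.913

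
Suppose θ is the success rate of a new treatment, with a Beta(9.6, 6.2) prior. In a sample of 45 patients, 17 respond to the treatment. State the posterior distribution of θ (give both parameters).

Posterior: Beta(26.6, 34.2)

The binomial likelihood is conjugate to the Beta prior: with 17 successes and 28 failures, the posterior is Beta(9.6+17, 6.2+28) = Beta(26.6, 34.2).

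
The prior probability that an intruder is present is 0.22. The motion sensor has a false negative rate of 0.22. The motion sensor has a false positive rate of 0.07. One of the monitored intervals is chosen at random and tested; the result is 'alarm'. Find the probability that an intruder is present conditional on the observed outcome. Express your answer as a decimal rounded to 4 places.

Write H for 'an intruder is present'. Prior odds H:¬H = 0.22/0.78 = 0.28205. For the 'alarm' outcome, the likelihood ratio is 0.78/0.07 = 11.143.
Posterior odds = 0.28205 × 11.143 = 3.1429, so P(H|E) = 3.1429/(1+3.1429) = 0.7586.

P(H | E) ≈ 0.7586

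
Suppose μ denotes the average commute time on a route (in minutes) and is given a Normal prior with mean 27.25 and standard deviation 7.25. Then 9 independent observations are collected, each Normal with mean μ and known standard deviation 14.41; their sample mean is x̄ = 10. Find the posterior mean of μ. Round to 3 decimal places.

Posterior mean ≈ 15.262

Prior precision 1/τ₀² = 1/7.25² = 0.0190250; data precision n/σ² = 9/14.41² = 0.0433426.
Posterior precision = 0.0190250 + 0.0433426 = 0.0623675.
Posterior mean = (0.0190250·27.25 + 0.0433426·10) / 0.0623675 = 15.262.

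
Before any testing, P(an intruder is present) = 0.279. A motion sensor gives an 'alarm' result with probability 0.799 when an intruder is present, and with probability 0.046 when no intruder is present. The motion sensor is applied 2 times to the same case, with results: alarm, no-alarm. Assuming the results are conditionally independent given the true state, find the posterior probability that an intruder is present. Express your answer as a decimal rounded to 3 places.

Posterior P(H) ≈ 0.586

Let H be the event that an intruder is present; start with P(H) = 0.279. P('alarm'|H) = 0.799, P('alarm'|¬H) = 0.046.
Update on result 1 ('alarm'): P(H) ← 0.799·0.2790 / (0.799·0.2790 + 0.046·0.7210) = 0.22292/0.25609 = 0.8705.
Update on result 2 ('no-alarm'): P(H) ← 0.201·0.8705 / (0.201·0.8705 + 0.954·0.1295) = 0.17497/0.29852 = 0.5861.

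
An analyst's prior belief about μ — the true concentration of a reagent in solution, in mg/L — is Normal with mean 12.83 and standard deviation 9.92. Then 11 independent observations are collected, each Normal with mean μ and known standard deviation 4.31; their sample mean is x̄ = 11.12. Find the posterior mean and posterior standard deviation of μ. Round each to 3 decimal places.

Posterior mean ≈ 11.149; posterior SD ≈ 1.289

With known σ, the Normal prior is conjugate. Weight on the data is w = (n/σ²)/(n/σ² + 1/τ₀²) = 0.592159/(0.592159+0.0101619) = 0.98313.
Posterior mean = w·x̄ + (1−w)·μ₀ = 0.98313·11.12 + 0.016871·12.83 = 11.149. Posterior variance = 1/(0.592159+0.0101619) = 1.66025, so SD = 1.289.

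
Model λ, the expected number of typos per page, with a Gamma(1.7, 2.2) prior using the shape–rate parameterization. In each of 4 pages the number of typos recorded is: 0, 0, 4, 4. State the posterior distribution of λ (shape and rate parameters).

The Poisson likelihood adds the total count to the shape and the number of exposure periods to the rate. Here ∑xᵢ = 8 and n = 4, so shape 1.7→9.7 and rate 2.2→6.2.

Posterior: Gamma(shape=9.7, rate=6.2)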